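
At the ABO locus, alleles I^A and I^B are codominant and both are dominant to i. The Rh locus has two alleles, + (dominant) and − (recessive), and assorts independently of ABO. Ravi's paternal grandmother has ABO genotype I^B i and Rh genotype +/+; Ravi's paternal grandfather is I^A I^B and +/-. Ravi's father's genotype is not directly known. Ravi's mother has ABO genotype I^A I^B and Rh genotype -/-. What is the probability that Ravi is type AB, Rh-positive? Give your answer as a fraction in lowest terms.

9/32

Ravi's father's ABO genotype from I^B i × I^A I^B: 1/4 I^A I^B, 1/4 I^A i, 1/4 I^B I^B, 1/4 I^B i.
Crossing each possibility with the mother I^A I^B and summing P(type AB): 1/4·1/2 + 1/4·1/4 + 1/4·1/2 + 1/4·1/4 = 3/8.
Similarly for Rh via the father's Rh distribution: P(Rh+) = 3/4.
Independent loci: 3/8 × 3/4 = 9/32.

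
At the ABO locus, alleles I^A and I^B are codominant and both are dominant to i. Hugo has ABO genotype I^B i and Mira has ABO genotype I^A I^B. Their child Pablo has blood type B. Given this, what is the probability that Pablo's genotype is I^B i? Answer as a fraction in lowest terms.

1/2

Cross I^B i × I^A I^B → 1/4 I^A I^B, 1/4 I^A i, 1/4 I^B I^B, 1/4 I^B i.
Type-B genotypes among offspring: I^B I^B (1/4), I^B i (1/4); total 1/2.
P(I^B i | type B) = (1/4) / (1/2) = 1/2.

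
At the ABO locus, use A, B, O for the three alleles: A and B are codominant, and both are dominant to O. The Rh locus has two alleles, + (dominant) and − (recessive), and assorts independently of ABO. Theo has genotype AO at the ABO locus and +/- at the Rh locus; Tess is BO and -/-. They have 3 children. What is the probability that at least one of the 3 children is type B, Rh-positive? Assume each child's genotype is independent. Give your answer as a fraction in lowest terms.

169/512

ABO cross AO × BO → 1/4 O, 1/4 A, 1/4 B, 1/4 AB.
Rh cross +/- × -/- → 1/2 Rh+, 1/2 Rh-; so P(type B, Rh-positive) = 1/4 × 1/2 = 1/8 per child.
P(none) = (7/8)^3 = 343/512; P(at least one) = 1 − 343/512 = 169/512.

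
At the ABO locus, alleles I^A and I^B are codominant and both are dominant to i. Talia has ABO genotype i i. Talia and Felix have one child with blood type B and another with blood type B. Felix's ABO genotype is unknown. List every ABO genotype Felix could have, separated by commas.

For each candidate genotype of Felix, check whether crossing it with i i can produce every observed child phenotype.
  I^A I^A → possible child types {A} ✗
  I^A I^B → possible child types {A, B} ✓
  I^A i → possible child types {O, A} ✗
  I^B I^B → possible child types {B} ✓
  I^B i → possible child types {O, B} ✓
  i i → possible child types {O} ✗

I^A I^B, I^B I^B, I^B i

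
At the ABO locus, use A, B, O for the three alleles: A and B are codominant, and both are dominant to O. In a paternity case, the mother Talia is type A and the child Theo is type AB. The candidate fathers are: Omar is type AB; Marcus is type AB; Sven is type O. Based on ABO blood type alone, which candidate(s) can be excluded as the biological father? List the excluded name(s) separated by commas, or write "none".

A candidate is excluded only if no genotype consistent with his phenotype could produce a type AB child with a type A mother.
Sven (type O): no genotype consistent with that phenotype can produce a type-AB child with a type-A mother.

Sven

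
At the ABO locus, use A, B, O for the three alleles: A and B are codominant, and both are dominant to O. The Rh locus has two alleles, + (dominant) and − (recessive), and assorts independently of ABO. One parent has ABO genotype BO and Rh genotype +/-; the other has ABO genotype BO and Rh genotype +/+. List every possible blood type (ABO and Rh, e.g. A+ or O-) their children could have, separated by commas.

O+, B+

Gametes from BO × BO give offspring ABO genotypes BB, BO, OO, i.e. phenotypes O, B.
Rh cross +/- × +/+ → phenotypes Rh+.
Combining independently: O+, B+.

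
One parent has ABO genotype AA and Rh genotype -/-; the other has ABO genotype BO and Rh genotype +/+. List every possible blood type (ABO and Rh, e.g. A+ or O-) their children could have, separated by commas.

Gametes from AA × BO give offspring ABO genotypes AB, AO, i.e. phenotypes A, AB.
Rh cross -/- × +/+ → phenotypes Rh+.
Combining independently: A+, AB+.

A+, AB+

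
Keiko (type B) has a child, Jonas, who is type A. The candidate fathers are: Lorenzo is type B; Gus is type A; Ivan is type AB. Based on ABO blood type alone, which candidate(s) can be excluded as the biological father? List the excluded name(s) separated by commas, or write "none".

Lorenzo

A candidate is excluded only if no genotype consistent with his phenotype could produce a type A child with a type B mother.
Lorenzo (type B): no genotype consistent with that phenotype can produce a type-A child with a type-B mother.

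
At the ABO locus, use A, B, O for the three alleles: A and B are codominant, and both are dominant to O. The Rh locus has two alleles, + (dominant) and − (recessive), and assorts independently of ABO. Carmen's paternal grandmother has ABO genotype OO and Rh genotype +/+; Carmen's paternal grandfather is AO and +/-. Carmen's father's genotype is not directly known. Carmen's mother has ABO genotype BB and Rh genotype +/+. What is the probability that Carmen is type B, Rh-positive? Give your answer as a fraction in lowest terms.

Carmen's father's ABO genotype from OO × AO: 1/2 AO, 1/2 OO.
Crossing each possibility with the mother BB and summing P(type B): 1/2·1/2 + 1/2·1 = 3/4.
Similarly for Rh via the father's Rh distribution: P(Rh+) = 1.
Independent loci: 3/4 × 1 = 3/4.

3/4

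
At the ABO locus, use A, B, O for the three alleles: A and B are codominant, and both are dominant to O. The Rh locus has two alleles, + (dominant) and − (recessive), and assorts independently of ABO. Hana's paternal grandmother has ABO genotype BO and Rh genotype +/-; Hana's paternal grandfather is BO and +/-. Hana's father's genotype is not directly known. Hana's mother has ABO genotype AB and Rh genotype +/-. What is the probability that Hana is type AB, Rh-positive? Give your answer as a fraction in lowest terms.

Hana's father's ABO genotype from BO × BO: 1/4 BB, 1/2 BO, 1/4 OO.
Crossing each possibility with the mother AB and summing P(type AB): 1/4·1/2 + 1/2·1/4 + 1/4·0 = 1/4.
Similarly for Rh via the father's Rh distribution: P(Rh+) = 3/4.
Independent loci: 1/4 × 3/4 = 3/16.

3/16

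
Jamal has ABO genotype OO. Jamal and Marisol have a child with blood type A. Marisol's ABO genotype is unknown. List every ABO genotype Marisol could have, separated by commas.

AA, AB, AO

For each candidate genotype of Marisol, check whether crossing it with OO can produce every observed child phenotype.
  AA → possible child types {A} ✓
  AB → possible child types {A, B} ✓
  AO → possible child types {O, A} ✓
  BB → possible child types {B} ✗
  BO → possible child types {O, B} ✗
  OO → possible child types {O} ✗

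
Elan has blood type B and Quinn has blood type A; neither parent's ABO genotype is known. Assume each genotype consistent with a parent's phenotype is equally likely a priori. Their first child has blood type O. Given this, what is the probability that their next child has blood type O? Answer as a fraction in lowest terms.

1/4

Possible genotypes: Elan ∈ {BB, BO}; Quinn ∈ {AA, AO}.
Weight each parental genotype pair by prior × P(type-O child):
  BO × AO: posterior weight 1; P(next child type O) = 1/4.
Weighted sum = 1/4.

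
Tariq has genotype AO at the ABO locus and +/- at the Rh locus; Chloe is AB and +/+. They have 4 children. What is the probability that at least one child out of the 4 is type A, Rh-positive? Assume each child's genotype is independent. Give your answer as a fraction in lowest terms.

ABO cross AO × AB → 1/2 A, 1/4 B, 1/4 AB.
Rh cross +/- × +/+ → 1 Rh+; so P(type A, Rh-positive) = 1/2 × 1 = 1/2 per child.
P(none) = (1/2)^4 = 1/16; P(at least one) = 1 − 1/16 = 15/16.

15/16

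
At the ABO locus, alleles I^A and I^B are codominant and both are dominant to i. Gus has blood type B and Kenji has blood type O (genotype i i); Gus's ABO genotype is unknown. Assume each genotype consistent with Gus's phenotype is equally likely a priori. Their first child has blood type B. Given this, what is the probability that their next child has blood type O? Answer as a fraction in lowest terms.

1/6

Possible genotypes: Gus ∈ {I^B I^B, I^B i}; Kenji ∈ {i i}.
Weight each parental genotype pair by prior × P(type-B child):
  I^B I^B × i i: posterior weight 2/3; P(next child type O) = 0.
  I^B i × i i: posterior weight 1/3; P(next child type O) = 1/2.
Weighted sum = 1/6.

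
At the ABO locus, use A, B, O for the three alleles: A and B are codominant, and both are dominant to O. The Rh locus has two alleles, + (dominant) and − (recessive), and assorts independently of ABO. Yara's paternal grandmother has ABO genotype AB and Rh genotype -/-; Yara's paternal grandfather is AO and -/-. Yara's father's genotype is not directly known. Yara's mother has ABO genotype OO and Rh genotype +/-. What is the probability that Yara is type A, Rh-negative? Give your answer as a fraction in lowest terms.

Yara's father's ABO genotype from AB × AO: 1/4 AA, 1/4 AB, 1/4 AO, 1/4 BO.
Crossing each possibility with the mother OO and summing P(type A): 1/4·1 + 1/4·1/2 + 1/4·1/2 + 1/4·0 = 1/2.
Similarly for Rh via the father's Rh distribution: P(Rh-) = 1/2.
Independent loci: 1/2 × 1/2 = 1/4.

1/4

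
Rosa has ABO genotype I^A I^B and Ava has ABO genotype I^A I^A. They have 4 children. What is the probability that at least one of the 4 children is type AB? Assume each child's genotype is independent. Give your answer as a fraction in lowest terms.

15/16

ABO cross I^A I^B × I^A I^A → 1/2 A, 1/2 AB.
So P(type AB) = 1/2 per child.
P(none) = (1/2)^4 = 1/16; P(at least one) = 1 − 1/16 = 15/16.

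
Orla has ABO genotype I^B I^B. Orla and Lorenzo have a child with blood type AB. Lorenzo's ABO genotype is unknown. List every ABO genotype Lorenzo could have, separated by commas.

I^A I^A, I^A I^B, I^A i

For each candidate genotype of Lorenzo, check whether crossing it with I^B I^B can produce every observed child phenotype.
  I^A I^A → possible child types {AB} ✓
  I^A I^B → possible child types {B, AB} ✓
  I^A i → possible child types {B, AB} ✓
  I^B I^B → possible child types {B} ✗
  I^B i → possible child types {B} ✗
  i i → possible child types {B} ✗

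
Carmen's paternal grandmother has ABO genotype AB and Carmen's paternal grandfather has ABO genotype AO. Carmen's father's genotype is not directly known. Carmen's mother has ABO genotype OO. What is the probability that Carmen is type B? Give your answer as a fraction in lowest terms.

1/4

Carmen's father's ABO genotype from AB × AO: 1/4 AA, 1/4 AB, 1/4 AO, 1/4 BO.
Crossing each possibility with the mother OO and summing P(type B): 1/4·0 + 1/4·1/2 + 1/4·0 + 1/4·1/2 = 1/4.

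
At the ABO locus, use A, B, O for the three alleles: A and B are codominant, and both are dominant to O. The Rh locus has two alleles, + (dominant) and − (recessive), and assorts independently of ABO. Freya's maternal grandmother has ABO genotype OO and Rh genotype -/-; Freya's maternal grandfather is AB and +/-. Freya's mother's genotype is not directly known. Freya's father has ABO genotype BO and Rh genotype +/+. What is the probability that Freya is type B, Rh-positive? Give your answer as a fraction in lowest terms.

1/2

Freya's mother's ABO genotype from OO × AB: 1/2 AO, 1/2 BO.
Crossing each possibility with the father BO and summing P(type B): 1/2·1/4 + 1/2·3/4 = 1/2.
Similarly for Rh via the mother's Rh distribution: P(Rh+) = 1.
Independent loci: 1/2 × 1 = 1/2.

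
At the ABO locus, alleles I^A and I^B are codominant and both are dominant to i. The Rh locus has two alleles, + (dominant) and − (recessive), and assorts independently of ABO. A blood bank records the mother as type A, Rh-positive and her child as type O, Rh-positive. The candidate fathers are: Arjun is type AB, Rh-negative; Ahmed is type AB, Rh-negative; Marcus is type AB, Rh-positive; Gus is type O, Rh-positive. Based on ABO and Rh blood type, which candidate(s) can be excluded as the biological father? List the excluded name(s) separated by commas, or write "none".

A candidate is excluded only if no genotype consistent with his phenotype could produce a type O, Rh-positive child with a type A, Rh-positive mother.
Arjun (type AB, Rh-): no genotype consistent with that phenotype can produce a type-O Rh+ child with a type-A mother.
Ahmed (type AB, Rh-): no genotype consistent with that phenotype can produce a type-O Rh+ child with a type-A mother.
Marcus (type AB, Rh+): no genotype consistent with that phenotype can produce a type-O Rh+ child with a type-A mother.

Arjun, Ahmed, Marcus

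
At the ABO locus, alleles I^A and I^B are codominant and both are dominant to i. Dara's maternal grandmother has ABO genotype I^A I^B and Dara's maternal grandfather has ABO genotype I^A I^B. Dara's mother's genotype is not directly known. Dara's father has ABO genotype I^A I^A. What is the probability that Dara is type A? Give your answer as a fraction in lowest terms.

Dara's mother's ABO genotype from I^A I^B × I^A I^B: 1/4 I^A I^A, 1/2 I^A I^B, 1/4 I^B I^B.
Crossing each possibility with the father I^A I^A and summing P(type A): 1/4·1 + 1/2·1/2 + 1/4·0 = 1/2.

1/2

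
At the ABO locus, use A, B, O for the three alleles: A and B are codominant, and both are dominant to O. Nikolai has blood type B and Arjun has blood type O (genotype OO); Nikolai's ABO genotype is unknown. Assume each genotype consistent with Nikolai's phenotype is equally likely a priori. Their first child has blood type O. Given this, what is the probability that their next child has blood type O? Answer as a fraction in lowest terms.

Possible genotypes: Nikolai ∈ {BB, BO}; Arjun ∈ {OO}.
Weight each parental genotype pair by prior × P(type-O child):
  BO × OO: posterior weight 1; P(next child type O) = 1/2.
Weighted sum = 1/2.

1/2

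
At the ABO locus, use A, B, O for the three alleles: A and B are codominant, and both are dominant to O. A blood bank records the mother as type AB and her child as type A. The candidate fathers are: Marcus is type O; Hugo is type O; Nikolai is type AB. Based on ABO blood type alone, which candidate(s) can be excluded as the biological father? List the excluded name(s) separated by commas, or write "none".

A candidate is excluded only if no genotype consistent with his phenotype could produce a type A child with a type AB mother.
Every candidate has at least one consistent genotype combination, so none can be excluded.

none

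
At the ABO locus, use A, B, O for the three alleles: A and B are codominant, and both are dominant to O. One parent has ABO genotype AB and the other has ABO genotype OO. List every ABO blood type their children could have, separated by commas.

Gametes from AB × OO give offspring ABO genotypes AO, BO, i.e. phenotypes A, B.

A, B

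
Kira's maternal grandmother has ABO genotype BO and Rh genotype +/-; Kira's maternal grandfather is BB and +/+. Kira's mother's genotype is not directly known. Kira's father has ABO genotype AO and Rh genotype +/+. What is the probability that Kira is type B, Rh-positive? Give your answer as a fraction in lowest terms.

3/8

Kira's mother's ABO genotype from BO × BB: 1/2 BB, 1/2 BO.
Crossing each possibility with the father AO and summing P(type B): 1/2·1/2 + 1/2·1/4 = 3/8.
Similarly for Rh via the mother's Rh distribution: P(Rh+) = 1.
Independent loci: 3/8 × 1 = 3/8.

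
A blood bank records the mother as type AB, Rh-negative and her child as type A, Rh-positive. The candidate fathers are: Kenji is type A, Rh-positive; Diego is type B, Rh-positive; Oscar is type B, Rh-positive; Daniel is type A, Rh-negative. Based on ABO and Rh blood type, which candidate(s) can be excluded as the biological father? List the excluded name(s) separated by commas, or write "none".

A candidate is excluded only if no genotype consistent with his phenotype could produce a type A, Rh-positive child with a type AB, Rh-negative mother.
Daniel (type A, Rh-): no genotype consistent with that phenotype can produce a type-A Rh+ child with a type-AB mother.

Daniel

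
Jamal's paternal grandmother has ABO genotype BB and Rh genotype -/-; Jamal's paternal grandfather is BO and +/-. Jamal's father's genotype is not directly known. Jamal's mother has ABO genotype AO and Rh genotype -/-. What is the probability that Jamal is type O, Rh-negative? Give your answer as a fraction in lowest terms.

Jamal's father's ABO genotype from BB × BO: 1/2 BB, 1/2 BO.
Crossing each possibility with the mother AO and summing P(type O): 1/2·0 + 1/2·1/4 = 1/8.
Similarly for Rh via the father's Rh distribution: P(Rh-) = 3/4.
Independent loci: 1/8 × 3/4 = 3/32.

3/32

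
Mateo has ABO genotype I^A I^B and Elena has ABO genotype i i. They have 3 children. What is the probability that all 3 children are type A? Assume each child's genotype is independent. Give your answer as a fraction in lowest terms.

ABO cross I^A I^B × i i → 1/2 A, 1/2 B.
So P(type A) = 1/2 per child.
All 3 independent: (1/2)^3 = 1/8.

1/8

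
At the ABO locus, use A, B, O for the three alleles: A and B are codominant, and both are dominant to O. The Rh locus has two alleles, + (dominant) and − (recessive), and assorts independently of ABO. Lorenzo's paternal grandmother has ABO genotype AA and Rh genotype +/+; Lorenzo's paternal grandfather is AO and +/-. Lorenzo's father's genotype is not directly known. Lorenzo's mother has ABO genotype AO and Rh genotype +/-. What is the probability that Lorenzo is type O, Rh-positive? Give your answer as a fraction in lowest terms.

Lorenzo's father's ABO genotype from AA × AO: 1/2 AA, 1/2 AO.
Crossing each possibility with the mother AO and summing P(type O): 1/2·0 + 1/2·1/4 = 1/8.
Similarly for Rh via the father's Rh distribution: P(Rh+) = 7/8.
Independent loci: 1/8 × 7/8 = 7/64.

7/64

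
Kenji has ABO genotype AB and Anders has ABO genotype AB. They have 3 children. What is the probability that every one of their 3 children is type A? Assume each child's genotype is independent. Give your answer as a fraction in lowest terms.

1/64

ABO cross AB × AB → 1/4 A, 1/4 B, 1/2 AB.
So P(type A) = 1/4 per child.
All 3 independent: (1/4)^3 = 1/64.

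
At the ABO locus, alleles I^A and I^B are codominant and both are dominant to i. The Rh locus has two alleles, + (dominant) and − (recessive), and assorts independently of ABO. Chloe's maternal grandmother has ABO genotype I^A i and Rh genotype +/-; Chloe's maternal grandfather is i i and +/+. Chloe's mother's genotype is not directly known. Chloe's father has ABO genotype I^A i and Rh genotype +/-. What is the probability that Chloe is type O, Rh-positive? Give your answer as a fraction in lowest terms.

Chloe's mother's ABO genotype from I^A i × i i: 1/2 I^A i, 1/2 i i.
Crossing each possibility with the father I^A i and summing P(type O): 1/2·1/4 + 1/2·1/2 = 3/8.
Similarly for Rh via the mother's Rh distribution: P(Rh+) = 7/8.
Independent loci: 3/8 × 7/8 = 21/64.

21/64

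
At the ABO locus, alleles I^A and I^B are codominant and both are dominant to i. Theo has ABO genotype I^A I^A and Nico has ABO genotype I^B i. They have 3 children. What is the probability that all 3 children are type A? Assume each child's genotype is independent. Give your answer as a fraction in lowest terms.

ABO cross I^A I^A × I^B i → 1/2 A, 1/2 AB.
So P(type A) = 1/2 per child.
All 3 independent: (1/2)^3 = 1/8.

1/8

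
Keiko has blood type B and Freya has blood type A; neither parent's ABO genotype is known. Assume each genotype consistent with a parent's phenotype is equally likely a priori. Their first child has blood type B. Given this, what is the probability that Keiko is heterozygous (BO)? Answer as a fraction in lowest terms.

Possible genotypes: Keiko ∈ {BB, BO}; Freya ∈ {AA, AO}.
Weight each parental genotype pair by prior × P(type-B child):
  BB × AO: posterior weight 2/3.
  BO × AO: posterior weight 1/3.
Sum the posterior weight over pairs where Keiko is BO: 1/3.

1/3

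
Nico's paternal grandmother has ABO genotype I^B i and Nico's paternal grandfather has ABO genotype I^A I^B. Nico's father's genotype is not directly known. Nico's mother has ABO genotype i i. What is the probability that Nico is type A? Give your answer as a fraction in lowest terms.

Nico's father's ABO genotype from I^B i × I^A I^B: 1/4 I^A I^B, 1/4 I^A i, 1/4 I^B I^B, 1/4 I^B i.
Crossing each possibility with the mother i i and summing P(type A): 1/4·1/2 + 1/4·1/2 + 1/4·0 + 1/4·0 = 1/4.

1/4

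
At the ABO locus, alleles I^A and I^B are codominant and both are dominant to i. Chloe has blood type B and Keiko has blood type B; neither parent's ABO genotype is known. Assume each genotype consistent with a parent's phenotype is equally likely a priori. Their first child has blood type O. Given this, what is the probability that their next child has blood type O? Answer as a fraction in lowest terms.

Possible genotypes: Chloe ∈ {I^B I^B, I^B i}; Keiko ∈ {I^B I^B, I^B i}.
Weight each parental genotype pair by prior × P(type-O child):
  I^B i × I^B i: posterior weight 1; P(next child type O) = 1/4.
Weighted sum = 1/4.

1/4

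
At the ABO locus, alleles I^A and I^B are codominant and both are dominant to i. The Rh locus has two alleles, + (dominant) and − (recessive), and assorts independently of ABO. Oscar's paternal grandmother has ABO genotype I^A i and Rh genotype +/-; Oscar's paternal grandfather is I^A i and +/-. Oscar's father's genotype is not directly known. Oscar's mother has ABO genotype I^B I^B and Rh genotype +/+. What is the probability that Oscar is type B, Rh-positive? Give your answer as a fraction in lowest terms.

Oscar's father's ABO genotype from I^A i × I^A i: 1/4 I^A I^A, 1/2 I^A i, 1/4 i i.
Crossing each possibility with the mother I^B I^B and summing P(type B): 1/4·0 + 1/2·1/2 + 1/4·1 = 1/2.
Similarly for Rh via the father's Rh distribution: P(Rh+) = 1.
Independent loci: 1/2 × 1 = 1/2.

1/2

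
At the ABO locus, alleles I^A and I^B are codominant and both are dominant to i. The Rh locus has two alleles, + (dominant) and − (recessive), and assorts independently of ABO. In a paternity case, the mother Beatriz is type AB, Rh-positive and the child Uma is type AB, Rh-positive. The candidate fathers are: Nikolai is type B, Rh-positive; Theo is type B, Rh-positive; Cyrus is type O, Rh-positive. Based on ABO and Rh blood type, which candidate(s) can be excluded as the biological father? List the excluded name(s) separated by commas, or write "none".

A candidate is excluded only if no genotype consistent with his phenotype could produce a type AB, Rh-positive child with a type AB, Rh-positive mother.
Cyrus (type O, Rh+): no genotype consistent with that phenotype can produce a type-AB Rh+ child with a type-AB mother.

Cyrus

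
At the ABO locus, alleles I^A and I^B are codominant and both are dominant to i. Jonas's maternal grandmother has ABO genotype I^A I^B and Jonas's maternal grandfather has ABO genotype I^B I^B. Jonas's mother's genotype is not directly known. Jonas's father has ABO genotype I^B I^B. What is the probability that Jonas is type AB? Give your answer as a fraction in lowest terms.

Jonas's mother's ABO genotype from I^A I^B × I^B I^B: 1/2 I^A I^B, 1/2 I^B I^B.
Crossing each possibility with the father I^B I^B and summing P(type AB): 1/2·1/2 + 1/2·0 = 1/4.

1/4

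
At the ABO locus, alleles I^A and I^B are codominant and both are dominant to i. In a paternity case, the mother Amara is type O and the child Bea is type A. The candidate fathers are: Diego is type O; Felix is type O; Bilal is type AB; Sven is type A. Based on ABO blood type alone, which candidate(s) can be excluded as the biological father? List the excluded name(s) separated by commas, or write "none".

Diego, Felix

A candidate is excluded only if no genotype consistent with his phenotype could produce a type A child with a type O mother.
Diego (type O): no genotype consistent with that phenotype can produce a type-A child with a type-O mother.
Felix (type O): no genotype consistent with that phenotype can produce a type-A child with a type-O mother.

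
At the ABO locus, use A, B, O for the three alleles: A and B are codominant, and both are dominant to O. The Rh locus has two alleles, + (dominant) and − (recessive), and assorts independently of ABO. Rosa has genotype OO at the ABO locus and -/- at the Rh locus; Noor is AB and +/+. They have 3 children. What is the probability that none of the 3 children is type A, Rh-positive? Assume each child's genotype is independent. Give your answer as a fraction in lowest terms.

1/8

ABO cross OO × AB → 1/2 A, 1/2 B.
Rh cross -/- × +/+ → 1 Rh+; so P(type A, Rh-positive) = 1/2 × 1 = 1/2 per child.
P(not type A, Rh-positive) = 1/2 for one child; (1/2)^3 = 1/8.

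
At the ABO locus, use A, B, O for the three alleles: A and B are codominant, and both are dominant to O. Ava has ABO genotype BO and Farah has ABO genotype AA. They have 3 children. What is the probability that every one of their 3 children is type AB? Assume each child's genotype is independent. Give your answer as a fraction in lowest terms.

1/8

ABO cross BO × AA → 1/2 A, 1/2 AB.
So P(type AB) = 1/2 per child.
All 3 independent: (1/2)^3 = 1/8.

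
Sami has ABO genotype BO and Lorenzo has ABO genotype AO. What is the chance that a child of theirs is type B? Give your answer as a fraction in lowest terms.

ABO cross BO × AO → offspring phenotypes: 1/4 O, 1/4 A, 1/4 B, 1/4 AB.
So P(type B) = 1/4.

1/4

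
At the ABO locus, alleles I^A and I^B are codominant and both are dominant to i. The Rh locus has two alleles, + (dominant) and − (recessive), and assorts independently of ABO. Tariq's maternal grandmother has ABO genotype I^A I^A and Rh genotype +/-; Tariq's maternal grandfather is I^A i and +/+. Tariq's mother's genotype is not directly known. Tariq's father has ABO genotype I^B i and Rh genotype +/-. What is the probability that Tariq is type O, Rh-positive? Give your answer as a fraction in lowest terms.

7/64

Tariq's mother's ABO genotype from I^A I^A × I^A i: 1/2 I^A I^A, 1/2 I^A i.
Crossing each possibility with the father I^B i and summing P(type O): 1/2·0 + 1/2·1/4 = 1/8.
Similarly for Rh via the mother's Rh distribution: P(Rh+) = 7/8.
Independent loci: 1/8 × 7/8 = 7/64.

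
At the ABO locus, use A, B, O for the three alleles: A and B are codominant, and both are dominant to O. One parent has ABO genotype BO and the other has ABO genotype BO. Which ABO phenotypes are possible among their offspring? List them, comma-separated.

Gametes from BO × BO give offspring ABO genotypes BB, BO, OO, i.e. phenotypes O, B.

O, B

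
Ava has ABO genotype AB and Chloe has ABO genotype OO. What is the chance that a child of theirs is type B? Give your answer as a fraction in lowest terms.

1/2

ABO cross AB × OO → offspring phenotypes: 1/2 A, 1/2 B.
So P(type B) = 1/2.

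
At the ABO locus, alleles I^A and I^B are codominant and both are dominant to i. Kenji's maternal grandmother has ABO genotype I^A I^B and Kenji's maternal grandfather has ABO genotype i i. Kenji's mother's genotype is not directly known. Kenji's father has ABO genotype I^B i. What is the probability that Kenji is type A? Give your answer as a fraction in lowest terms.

1/8

Kenji's mother's ABO genotype from I^A I^B × i i: 1/2 I^A i, 1/2 I^B i.
Crossing each possibility with the father I^B i and summing P(type A): 1/2·1/4 + 1/2·0 = 1/8.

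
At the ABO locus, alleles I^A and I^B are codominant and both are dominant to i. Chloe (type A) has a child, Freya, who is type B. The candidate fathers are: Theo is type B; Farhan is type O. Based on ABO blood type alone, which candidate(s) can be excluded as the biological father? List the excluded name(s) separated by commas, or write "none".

A candidate is excluded only if no genotype consistent with his phenotype could produce a type B child with a type A mother.
Farhan (type O): no genotype consistent with that phenotype can produce a type-B child with a type-A mother.

Farhan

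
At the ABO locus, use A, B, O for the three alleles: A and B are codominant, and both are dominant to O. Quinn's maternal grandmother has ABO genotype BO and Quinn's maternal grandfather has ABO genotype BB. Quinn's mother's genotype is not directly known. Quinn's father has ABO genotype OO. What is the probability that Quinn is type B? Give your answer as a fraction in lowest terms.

3/4

Quinn's mother's ABO genotype from BO × BB: 1/2 BB, 1/2 BO.
Crossing each possibility with the father OO and summing P(type B): 1/2·1 + 1/2·1/2 = 3/4.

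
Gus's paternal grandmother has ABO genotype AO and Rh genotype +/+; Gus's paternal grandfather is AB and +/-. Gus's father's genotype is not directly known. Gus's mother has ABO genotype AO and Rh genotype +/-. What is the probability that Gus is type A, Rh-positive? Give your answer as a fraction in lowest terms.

35/64

Gus's father's ABO genotype from AO × AB: 1/4 AA, 1/4 AB, 1/4 AO, 1/4 BO.
Crossing each possibility with the mother AO and summing P(type A): 1/4·1 + 1/4·1/2 + 1/4·3/4 + 1/4·1/4 = 5/8.
Similarly for Rh via the father's Rh distribution: P(Rh+) = 7/8.
Independent loci: 5/8 × 7/8 = 35/64.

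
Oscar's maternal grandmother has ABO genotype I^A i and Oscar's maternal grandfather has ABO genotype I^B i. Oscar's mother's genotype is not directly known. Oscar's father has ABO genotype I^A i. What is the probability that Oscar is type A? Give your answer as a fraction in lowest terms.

Oscar's mother's ABO genotype from I^A i × I^B i: 1/4 I^A I^B, 1/4 I^A i, 1/4 I^B i, 1/4 i i.
Crossing each possibility with the father I^A i and summing P(type A): 1/4·1/2 + 1/4·3/4 + 1/4·1/4 + 1/4·1/2 = 1/2.

1/2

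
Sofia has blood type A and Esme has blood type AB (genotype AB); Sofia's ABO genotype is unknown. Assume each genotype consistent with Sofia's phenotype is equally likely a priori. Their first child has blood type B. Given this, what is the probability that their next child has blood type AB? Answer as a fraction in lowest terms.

1/4

Possible genotypes: Sofia ∈ {AA, AO}; Esme ∈ {AB}.
Weight each parental genotype pair by prior × P(type-B child):
  AO × AB: posterior weight 1; P(next child type AB) = 1/4.
Weighted sum = 1/4.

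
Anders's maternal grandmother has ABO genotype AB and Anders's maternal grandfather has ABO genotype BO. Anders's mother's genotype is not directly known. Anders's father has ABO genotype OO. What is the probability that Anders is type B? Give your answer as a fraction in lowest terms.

Anders's mother's ABO genotype from AB × BO: 1/4 AB, 1/4 AO, 1/4 BB, 1/4 BO.
Crossing each possibility with the father OO and summing P(type B): 1/4·1/2 + 1/4·0 + 1/4·1 + 1/4·1/2 = 1/2.

1/2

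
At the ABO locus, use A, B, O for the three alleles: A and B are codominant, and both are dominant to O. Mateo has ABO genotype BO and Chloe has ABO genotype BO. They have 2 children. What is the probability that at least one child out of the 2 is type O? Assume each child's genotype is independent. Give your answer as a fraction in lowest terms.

7/16

ABO cross BO × BO → 1/4 O, 3/4 B.
So P(type O) = 1/4 per child.
P(none) = (3/4)^2 = 9/16; P(at least one) = 1 − 9/16 = 7/16.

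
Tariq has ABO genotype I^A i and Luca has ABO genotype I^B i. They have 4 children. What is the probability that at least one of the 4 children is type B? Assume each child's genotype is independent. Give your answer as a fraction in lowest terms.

ABO cross I^A i × I^B i → 1/4 O, 1/4 A, 1/4 B, 1/4 AB.
So P(type B) = 1/4 per child.
P(none) = (3/4)^4 = 81/256; P(at least one) = 1 − 81/256 = 175/256.

175/256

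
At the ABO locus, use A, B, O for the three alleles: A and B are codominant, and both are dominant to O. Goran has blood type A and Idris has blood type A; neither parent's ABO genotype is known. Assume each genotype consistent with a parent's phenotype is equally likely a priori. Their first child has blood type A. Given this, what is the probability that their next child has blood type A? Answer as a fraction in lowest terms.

Possible genotypes: Goran ∈ {AA, AO}; Idris ∈ {AA, AO}.
Weight each parental genotype pair by prior × P(type-A child):
  AA × AA: posterior weight 4/15; P(next child type A) = 1.
  AA × AO: posterior weight 4/15; P(next child type A) = 1.
  AO × AA: posterior weight 4/15; P(next child type A) = 1.
  AO × AO: posterior weight 1/5; P(next child type A) = 3/4.
Weighted sum = 19/20.

19/20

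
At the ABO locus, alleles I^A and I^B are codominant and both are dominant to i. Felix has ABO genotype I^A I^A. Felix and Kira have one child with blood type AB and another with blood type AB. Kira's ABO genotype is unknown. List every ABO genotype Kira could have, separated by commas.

I^A I^B, I^B I^B, I^B i

For each candidate genotype of Kira, check whether crossing it with I^A I^A can produce every observed child phenotype.
  I^A I^A → possible child types {A} ✗
  I^A I^B → possible child types {A, AB} ✓
  I^A i → possible child types {A} ✗
  I^B I^B → possible child types {AB} ✓
  I^B i → possible child types {A, AB} ✓
  i i → possible child types {A} ✗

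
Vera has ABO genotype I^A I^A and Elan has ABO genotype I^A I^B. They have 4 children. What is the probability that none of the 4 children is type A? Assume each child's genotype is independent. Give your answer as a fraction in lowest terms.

ABO cross I^A I^A × I^A I^B → 1/2 A, 1/2 AB.
So P(type A) = 1/2 per child.
P(not type A) = 1/2 for one child; (1/2)^4 = 1/16.

1/16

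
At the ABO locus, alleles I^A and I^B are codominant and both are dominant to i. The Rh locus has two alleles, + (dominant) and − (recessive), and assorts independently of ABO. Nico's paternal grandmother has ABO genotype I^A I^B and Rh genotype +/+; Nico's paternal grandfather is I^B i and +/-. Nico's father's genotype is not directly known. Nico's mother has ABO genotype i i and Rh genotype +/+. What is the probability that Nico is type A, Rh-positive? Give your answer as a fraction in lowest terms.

Nico's father's ABO genotype from I^A I^B × I^B i: 1/4 I^A I^B, 1/4 I^A i, 1/4 I^B I^B, 1/4 I^B i.
Crossing each possibility with the mother i i and summing P(type A): 1/4·1/2 + 1/4·1/2 + 1/4·0 + 1/4·0 = 1/4.
Similarly for Rh via the father's Rh distribution: P(Rh+) = 1.
Independent loci: 1/4 × 1 = 1/4.

1/4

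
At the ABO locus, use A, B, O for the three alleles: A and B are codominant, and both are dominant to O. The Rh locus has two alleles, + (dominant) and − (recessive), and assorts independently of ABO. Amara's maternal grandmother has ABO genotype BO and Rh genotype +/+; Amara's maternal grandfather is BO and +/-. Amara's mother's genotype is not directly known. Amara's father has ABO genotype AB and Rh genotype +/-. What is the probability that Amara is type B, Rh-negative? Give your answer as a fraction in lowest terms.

Amara's mother's ABO genotype from BO × BO: 1/4 BB, 1/2 BO, 1/4 OO.
Crossing each possibility with the father AB and summing P(type B): 1/4·1/2 + 1/2·1/2 + 1/4·1/2 = 1/2.
Similarly for Rh via the mother's Rh distribution: P(Rh-) = 1/8.
Independent loci: 1/2 × 1/8 = 1/16.

1/16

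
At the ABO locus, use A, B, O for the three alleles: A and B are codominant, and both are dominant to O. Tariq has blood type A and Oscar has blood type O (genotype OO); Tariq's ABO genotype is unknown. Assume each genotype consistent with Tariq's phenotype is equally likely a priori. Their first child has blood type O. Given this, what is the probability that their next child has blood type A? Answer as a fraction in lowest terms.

Possible genotypes: Tariq ∈ {AA, AO}; Oscar ∈ {OO}.
Weight each parental genotype pair by prior × P(type-O child):
  AO × OO: posterior weight 1; P(next child type A) = 1/2.
Weighted sum = 1/2.

1/2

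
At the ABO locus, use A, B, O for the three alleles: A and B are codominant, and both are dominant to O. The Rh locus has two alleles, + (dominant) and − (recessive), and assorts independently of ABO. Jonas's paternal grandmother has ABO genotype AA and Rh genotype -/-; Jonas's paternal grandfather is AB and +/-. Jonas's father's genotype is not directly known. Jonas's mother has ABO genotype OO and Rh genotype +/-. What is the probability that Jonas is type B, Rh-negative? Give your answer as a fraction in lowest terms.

Jonas's father's ABO genotype from AA × AB: 1/2 AA, 1/2 AB.
Crossing each possibility with the mother OO and summing P(type B): 1/2·0 + 1/2·1/2 = 1/4.
Similarly for Rh via the father's Rh distribution: P(Rh-) = 3/8.
Independent loci: 1/4 × 3/8 = 3/32.

3/32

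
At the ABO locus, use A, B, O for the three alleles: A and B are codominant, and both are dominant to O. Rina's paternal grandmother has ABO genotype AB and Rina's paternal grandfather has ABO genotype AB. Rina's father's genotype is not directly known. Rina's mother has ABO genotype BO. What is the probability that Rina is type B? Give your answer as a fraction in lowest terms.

Rina's father's ABO genotype from AB × AB: 1/4 AA, 1/2 AB, 1/4 BB.
Crossing each possibility with the mother BO and summing P(type B): 1/4·0 + 1/2·1/2 + 1/4·1 = 1/2.

1/2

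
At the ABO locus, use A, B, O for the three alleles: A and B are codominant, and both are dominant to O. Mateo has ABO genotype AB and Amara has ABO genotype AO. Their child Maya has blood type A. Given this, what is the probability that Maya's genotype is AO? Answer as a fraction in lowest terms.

Cross AB × AO → 1/4 AA, 1/4 AB, 1/4 AO, 1/4 BO.
Type-A genotypes among offspring: AA (1/4), AO (1/4); total 1/2.
P(AO | type A) = (1/4) / (1/2) = 1/2.

1/2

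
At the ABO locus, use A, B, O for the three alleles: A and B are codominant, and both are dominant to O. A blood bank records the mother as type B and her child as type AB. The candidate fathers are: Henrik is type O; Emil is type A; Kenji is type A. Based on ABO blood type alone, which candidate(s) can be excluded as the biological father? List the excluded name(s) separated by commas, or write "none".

A candidate is excluded only if no genotype consistent with his phenotype could produce a type AB child with a type B mother.
Henrik (type O): no genotype consistent with that phenotype can produce a type-AB child with a type-B mother.

Henrik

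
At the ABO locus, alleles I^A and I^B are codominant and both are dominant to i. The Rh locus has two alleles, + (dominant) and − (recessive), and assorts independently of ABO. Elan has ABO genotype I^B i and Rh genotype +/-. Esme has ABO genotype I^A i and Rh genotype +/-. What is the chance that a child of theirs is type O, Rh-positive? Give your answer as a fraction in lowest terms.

3/16

ABO cross I^B i × I^A i → offspring phenotypes: 1/4 O, 1/4 A, 1/4 B, 1/4 AB.
Rh cross +/- × +/- → 3/4 Rh+, 1/4 Rh-.
Independent loci: P(type O, Rh-positive) = 1/4 × 3/4 = 3/16.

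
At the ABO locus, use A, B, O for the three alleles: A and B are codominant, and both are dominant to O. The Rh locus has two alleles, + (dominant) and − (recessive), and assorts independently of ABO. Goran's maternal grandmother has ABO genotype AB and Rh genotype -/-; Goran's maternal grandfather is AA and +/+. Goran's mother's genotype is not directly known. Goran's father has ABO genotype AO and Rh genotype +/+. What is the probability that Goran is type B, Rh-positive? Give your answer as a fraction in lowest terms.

1/8

Goran's mother's ABO genotype from AB × AA: 1/2 AA, 1/2 AB.
Crossing each possibility with the father AO and summing P(type B): 1/2·0 + 1/2·1/4 = 1/8.
Similarly for Rh via the mother's Rh distribution: P(Rh+) = 1.
Independent loci: 1/8 × 1 = 1/8.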